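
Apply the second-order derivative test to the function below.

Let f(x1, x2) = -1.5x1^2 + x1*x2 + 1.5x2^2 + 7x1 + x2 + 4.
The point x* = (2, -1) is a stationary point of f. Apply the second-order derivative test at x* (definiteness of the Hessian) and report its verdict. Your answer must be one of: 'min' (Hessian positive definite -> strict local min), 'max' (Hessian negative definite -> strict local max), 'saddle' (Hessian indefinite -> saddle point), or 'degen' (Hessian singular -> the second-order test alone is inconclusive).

Compute the Hessian H = grad^2 f:
  H = [[-3, 1], [1, 3]]
Verify stationarity: grad f(x*) = H x* + g = (0, 0).
Eigenvalues of H: -3.1623, 3.1623.
Eigenvalues have mixed signs, so H is indefinite -> x* is a saddle point.

saddle


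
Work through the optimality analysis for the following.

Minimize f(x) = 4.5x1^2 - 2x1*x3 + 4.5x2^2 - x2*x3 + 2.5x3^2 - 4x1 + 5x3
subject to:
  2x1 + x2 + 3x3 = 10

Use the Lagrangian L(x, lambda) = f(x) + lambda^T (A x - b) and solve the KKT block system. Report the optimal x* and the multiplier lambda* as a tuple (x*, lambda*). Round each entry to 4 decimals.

Form the Lagrangian:
  L(x, lambda) = (1/2) x^T Q x + c^T x + lambda^T (A x - b)
Stationarity (grad_x L = 0): Q x + c + A^T lambda = 0.
Primal feasibility: A x = b.

This gives the KKT block system:
  [ Q   A^T ] [ x     ]   [-c ]
  [ A    0  ] [ lambda ] = [ b ]

Solving the linear system:
  x*      = (1.6977, 0.6266, 1.9926)
  lambda* = (-3.6471)
  f(x*)   = 19.8215

x* = (1.6977, 0.6266, 1.9926), lambda* = (-3.6471)


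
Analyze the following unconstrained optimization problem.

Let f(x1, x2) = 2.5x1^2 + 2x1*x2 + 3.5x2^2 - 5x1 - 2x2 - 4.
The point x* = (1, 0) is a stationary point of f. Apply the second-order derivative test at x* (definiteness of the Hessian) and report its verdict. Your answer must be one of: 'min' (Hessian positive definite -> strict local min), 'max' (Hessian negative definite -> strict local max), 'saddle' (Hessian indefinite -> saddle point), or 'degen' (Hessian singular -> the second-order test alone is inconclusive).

Compute the Hessian H = grad^2 f:
  H = [[5, 2], [2, 7]]
Verify stationarity: grad f(x*) = H x* + g = (0, 0).
Eigenvalues of H: 3.7639, 8.2361.
Both eigenvalues > 0, so H is positive definite -> x* is a strict local min.

min


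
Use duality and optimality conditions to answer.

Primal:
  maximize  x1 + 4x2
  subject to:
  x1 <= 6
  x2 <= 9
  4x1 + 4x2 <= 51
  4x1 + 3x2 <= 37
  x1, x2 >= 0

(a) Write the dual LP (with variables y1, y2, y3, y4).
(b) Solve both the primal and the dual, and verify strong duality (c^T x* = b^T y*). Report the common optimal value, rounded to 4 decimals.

The standard primal-dual pair for 'max c^T x s.t. A x <= b, x >= 0' is:
  Dual:  min b^T y  s.t.  A^T y >= c,  y >= 0.

So the dual LP is:
  minimize  6y1 + 9y2 + 51y3 + 37y4
  subject to:
    y1 + 4y3 + 4y4 >= 1
    y2 + 4y3 + 3y4 >= 4
    y1, y2, y3, y4 >= 0

Solving the primal: x* = (2.5, 9).
  primal value c^T x* = 38.5.
Solving the dual: y* = (0, 3.25, 0, 0.25).
  dual value b^T y* = 38.5.
Strong duality: c^T x* = b^T y*. Confirmed.

38.5


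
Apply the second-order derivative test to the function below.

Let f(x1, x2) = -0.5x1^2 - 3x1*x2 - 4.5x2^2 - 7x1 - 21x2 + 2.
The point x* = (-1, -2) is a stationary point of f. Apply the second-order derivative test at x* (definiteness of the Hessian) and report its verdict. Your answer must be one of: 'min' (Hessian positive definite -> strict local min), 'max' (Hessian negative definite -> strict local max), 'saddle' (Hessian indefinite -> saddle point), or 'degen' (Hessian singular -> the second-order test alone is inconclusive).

Compute the Hessian H = grad^2 f:
  H = [[-1, -3], [-3, -9]]
Verify stationarity: grad f(x*) = H x* + g = (0, 0).
Eigenvalues of H: -10, 0.
H has a zero eigenvalue (singular; negative semidefinite but not definite), so H is neither positive definite, negative definite, nor indefinite. The second-order test alone is inconclusive -> degen.
(Indeed, f is constant along the null direction of H through x*, so x* is not a strict local extremum.)

degen


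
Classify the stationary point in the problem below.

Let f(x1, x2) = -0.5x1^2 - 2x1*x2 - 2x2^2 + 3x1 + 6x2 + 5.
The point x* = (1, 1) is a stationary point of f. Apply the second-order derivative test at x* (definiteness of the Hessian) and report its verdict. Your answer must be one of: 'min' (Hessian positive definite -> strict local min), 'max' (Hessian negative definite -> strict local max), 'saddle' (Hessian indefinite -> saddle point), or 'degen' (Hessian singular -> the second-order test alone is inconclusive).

Compute the Hessian H = grad^2 f:
  H = [[-1, -2], [-2, -4]]
Verify stationarity: grad f(x*) = H x* + g = (0, 0).
Eigenvalues of H: -5, 0.
H has a zero eigenvalue (singular; negative semidefinite but not definite), so H is neither positive definite, negative definite, nor indefinite. The second-order test alone is inconclusive -> degen.
(Indeed, f is constant along the null direction of H through x*, so x* is not a strict local extremum.)

degen


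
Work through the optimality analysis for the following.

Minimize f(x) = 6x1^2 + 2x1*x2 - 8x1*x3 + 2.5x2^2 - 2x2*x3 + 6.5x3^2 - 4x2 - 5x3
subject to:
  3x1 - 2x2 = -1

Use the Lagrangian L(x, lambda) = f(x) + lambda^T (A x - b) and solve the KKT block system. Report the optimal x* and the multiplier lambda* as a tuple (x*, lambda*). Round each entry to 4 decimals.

Form the Lagrangian:
  L(x, lambda) = (1/2) x^T Q x + c^T x + lambda^T (A x - b)
Stationarity (grad_x L = 0): Q x + c + A^T lambda = 0.
Primal feasibility: A x = b.

This gives the KKT block system:
  [ Q   A^T ] [ x     ]   [-c ]
  [ A    0  ] [ lambda ] = [ b ]

Solving the linear system:
  x*      = (0.3173, 0.9759, 0.73)
  lambda* = (0.027)
  f(x*)   = -3.7633

x* = (0.3173, 0.9759, 0.73), lambda* = (0.027)


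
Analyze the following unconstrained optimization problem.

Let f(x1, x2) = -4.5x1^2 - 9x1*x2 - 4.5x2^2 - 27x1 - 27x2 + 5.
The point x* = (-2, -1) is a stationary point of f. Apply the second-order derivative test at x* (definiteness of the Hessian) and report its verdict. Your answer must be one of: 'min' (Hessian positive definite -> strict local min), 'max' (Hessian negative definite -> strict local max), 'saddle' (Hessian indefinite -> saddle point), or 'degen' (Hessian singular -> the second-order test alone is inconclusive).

Compute the Hessian H = grad^2 f:
  H = [[-9, -9], [-9, -9]]
Verify stationarity: grad f(x*) = H x* + g = (0, 0).
Eigenvalues of H: -18, 0.
H has a zero eigenvalue (singular; negative semidefinite but not definite), so H is neither positive definite, negative definite, nor indefinite. The second-order test alone is inconclusive -> degen.
(Indeed, f is constant along the null direction of H through x*, so x* is not a strict local extremum.)

degen


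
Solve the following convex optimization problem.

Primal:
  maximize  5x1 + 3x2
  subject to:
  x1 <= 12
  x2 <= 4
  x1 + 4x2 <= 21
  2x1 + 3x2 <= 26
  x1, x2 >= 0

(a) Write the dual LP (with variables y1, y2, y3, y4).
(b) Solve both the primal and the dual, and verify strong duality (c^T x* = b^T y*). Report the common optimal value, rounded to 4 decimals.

The standard primal-dual pair for 'max c^T x s.t. A x <= b, x >= 0' is:
  Dual:  min b^T y  s.t.  A^T y >= c,  y >= 0.

So the dual LP is:
  minimize  12y1 + 4y2 + 21y3 + 26y4
  subject to:
    y1 + y3 + 2y4 >= 5
    y2 + 4y3 + 3y4 >= 3
    y1, y2, y3, y4 >= 0

Solving the primal: x* = (12, 0.6667).
  primal value c^T x* = 62.
Solving the dual: y* = (3, 0, 0, 1).
  dual value b^T y* = 62.
Strong duality: c^T x* = b^T y*. Confirmed.

62


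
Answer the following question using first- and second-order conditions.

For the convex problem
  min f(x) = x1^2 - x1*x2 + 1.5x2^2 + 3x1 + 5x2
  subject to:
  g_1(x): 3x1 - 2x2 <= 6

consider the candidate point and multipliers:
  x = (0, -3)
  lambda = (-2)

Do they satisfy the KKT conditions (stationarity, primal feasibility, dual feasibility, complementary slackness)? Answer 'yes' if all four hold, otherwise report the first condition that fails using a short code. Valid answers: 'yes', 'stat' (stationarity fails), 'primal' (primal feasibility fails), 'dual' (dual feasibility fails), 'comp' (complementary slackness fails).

Gradient of f: grad f(x) = Q x + c = (6, -4)
Constraint values g_i(x) = a_i^T x - b_i:
  g_1((0, -3)) = 0
Stationarity residual: grad f(x) + sum_i lambda_i a_i = (0, 0)
  -> stationarity OK
Primal feasibility (all g_i <= 0): OK
Dual feasibility (all lambda_i >= 0): FAILS
Complementary slackness (lambda_i * g_i(x) = 0 for all i): OK

Verdict: the first failing condition is dual_feasibility -> dual.

dual


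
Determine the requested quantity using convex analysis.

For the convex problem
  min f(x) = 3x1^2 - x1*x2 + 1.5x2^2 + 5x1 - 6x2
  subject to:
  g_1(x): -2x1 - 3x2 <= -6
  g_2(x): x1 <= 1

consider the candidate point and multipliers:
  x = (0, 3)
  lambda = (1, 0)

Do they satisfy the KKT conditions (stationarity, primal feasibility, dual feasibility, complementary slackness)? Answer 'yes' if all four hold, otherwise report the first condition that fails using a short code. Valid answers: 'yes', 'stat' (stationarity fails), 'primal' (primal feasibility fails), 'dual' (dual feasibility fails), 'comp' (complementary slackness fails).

Gradient of f: grad f(x) = Q x + c = (2, 3)
Constraint values g_i(x) = a_i^T x - b_i:
  g_1((0, 3)) = -3
  g_2((0, 3)) = -1
Stationarity residual: grad f(x) + sum_i lambda_i a_i = (0, 0)
  -> stationarity OK
Primal feasibility (all g_i <= 0): OK
Dual feasibility (all lambda_i >= 0): OK
Complementary slackness (lambda_i * g_i(x) = 0 for all i): FAILS

Verdict: the first failing condition is complementary_slackness -> comp.

comp


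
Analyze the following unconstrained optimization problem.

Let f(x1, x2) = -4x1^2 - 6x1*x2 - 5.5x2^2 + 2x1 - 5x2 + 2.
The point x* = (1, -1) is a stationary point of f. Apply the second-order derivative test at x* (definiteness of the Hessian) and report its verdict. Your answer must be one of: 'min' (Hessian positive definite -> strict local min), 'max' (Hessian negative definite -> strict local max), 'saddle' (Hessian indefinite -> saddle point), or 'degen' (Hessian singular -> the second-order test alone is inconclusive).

Compute the Hessian H = grad^2 f:
  H = [[-8, -6], [-6, -11]]
Verify stationarity: grad f(x*) = H x* + g = (0, 0).
Eigenvalues of H: -15.6847, -3.3153.
Both eigenvalues < 0, so H is negative definite -> x* is a strict local max.

max


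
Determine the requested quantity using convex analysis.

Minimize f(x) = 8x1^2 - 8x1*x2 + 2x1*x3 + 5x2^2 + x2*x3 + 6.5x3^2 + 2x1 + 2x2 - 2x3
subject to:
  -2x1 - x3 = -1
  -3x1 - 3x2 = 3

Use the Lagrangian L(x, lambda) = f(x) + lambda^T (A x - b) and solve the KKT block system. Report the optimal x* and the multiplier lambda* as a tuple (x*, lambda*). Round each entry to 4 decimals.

Form the Lagrangian:
  L(x, lambda) = (1/2) x^T Q x + c^T x + lambda^T (A x - b)
Stationarity (grad_x L = 0): Q x + c + A^T lambda = 0.
Primal feasibility: A x = b.

This gives the KKT block system:
  [ Q   A^T ] [ x     ]   [-c ]
  [ A    0  ] [ lambda ] = [ b ]

Solving the linear system:
  x*      = (0.0111, -1.0111, 0.9778)
  lambda* = (9.7222, -2.4074)
  f(x*)   = 6.4944

x* = (0.0111, -1.0111, 0.9778), lambda* = (9.7222, -2.4074)


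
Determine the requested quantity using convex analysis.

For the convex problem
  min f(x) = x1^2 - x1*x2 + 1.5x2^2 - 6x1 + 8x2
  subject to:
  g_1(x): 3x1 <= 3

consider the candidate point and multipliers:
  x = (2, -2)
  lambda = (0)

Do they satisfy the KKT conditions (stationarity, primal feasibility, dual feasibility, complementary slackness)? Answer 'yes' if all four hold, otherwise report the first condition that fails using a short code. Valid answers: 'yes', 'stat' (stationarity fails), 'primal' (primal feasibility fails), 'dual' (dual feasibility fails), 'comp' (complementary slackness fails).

Gradient of f: grad f(x) = Q x + c = (0, 0)
Constraint values g_i(x) = a_i^T x - b_i:
  g_1((2, -2)) = 3
Stationarity residual: grad f(x) + sum_i lambda_i a_i = (0, 0)
  -> stationarity OK
Primal feasibility (all g_i <= 0): FAILS
Dual feasibility (all lambda_i >= 0): OK
Complementary slackness (lambda_i * g_i(x) = 0 for all i): OK

Verdict: the first failing condition is primal_feasibility -> primal.

primal


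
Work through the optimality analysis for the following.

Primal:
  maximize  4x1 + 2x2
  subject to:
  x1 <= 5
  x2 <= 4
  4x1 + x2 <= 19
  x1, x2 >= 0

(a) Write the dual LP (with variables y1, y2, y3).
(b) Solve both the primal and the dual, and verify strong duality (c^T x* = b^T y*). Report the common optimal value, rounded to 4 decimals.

The standard primal-dual pair for 'max c^T x s.t. A x <= b, x >= 0' is:
  Dual:  min b^T y  s.t.  A^T y >= c,  y >= 0.

So the dual LP is:
  minimize  5y1 + 4y2 + 19y3
  subject to:
    y1 + 4y3 >= 4
    y2 + y3 >= 2
    y1, y2, y3 >= 0

Solving the primal: x* = (3.75, 4).
  primal value c^T x* = 23.
Solving the dual: y* = (0, 1, 1).
  dual value b^T y* = 23.
Strong duality: c^T x* = b^T y*. Confirmed.

23


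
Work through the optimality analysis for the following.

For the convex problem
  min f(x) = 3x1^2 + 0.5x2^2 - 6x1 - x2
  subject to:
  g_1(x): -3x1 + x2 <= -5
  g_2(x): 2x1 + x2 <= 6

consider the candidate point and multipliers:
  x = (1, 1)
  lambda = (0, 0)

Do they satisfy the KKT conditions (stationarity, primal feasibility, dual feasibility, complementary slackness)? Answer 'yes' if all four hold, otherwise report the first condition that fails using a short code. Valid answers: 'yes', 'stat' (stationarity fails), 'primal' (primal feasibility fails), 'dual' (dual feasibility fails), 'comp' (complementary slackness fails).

Gradient of f: grad f(x) = Q x + c = (0, 0)
Constraint values g_i(x) = a_i^T x - b_i:
  g_1((1, 1)) = 3
  g_2((1, 1)) = -3
Stationarity residual: grad f(x) + sum_i lambda_i a_i = (0, 0)
  -> stationarity OK
Primal feasibility (all g_i <= 0): FAILS
Dual feasibility (all lambda_i >= 0): OK
Complementary slackness (lambda_i * g_i(x) = 0 for all i): OK

Verdict: the first failing condition is primal_feasibility -> primal.

primal


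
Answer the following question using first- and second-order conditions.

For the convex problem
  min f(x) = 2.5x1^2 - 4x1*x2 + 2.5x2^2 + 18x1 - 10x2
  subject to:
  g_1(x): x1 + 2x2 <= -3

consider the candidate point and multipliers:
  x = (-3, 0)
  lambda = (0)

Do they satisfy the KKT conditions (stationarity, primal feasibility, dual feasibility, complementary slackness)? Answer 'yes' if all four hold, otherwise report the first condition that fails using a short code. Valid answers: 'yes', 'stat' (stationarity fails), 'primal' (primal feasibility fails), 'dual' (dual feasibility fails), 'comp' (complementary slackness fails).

Gradient of f: grad f(x) = Q x + c = (3, 2)
Constraint values g_i(x) = a_i^T x - b_i:
  g_1((-3, 0)) = 0
Stationarity residual: grad f(x) + sum_i lambda_i a_i = (3, 2)
  -> stationarity FAILS
Primal feasibility (all g_i <= 0): OK
Dual feasibility (all lambda_i >= 0): OK
Complementary slackness (lambda_i * g_i(x) = 0 for all i): OK

Verdict: the first failing condition is stationarity -> stat.

stat


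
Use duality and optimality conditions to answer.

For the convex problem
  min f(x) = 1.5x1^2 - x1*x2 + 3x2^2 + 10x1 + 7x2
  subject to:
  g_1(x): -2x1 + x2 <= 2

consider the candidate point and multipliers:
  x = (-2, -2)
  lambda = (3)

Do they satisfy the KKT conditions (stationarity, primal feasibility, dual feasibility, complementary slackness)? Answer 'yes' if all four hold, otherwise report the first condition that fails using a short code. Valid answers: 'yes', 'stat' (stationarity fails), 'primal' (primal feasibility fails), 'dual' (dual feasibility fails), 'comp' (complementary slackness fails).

Gradient of f: grad f(x) = Q x + c = (6, -3)
Constraint values g_i(x) = a_i^T x - b_i:
  g_1((-2, -2)) = 0
Stationarity residual: grad f(x) + sum_i lambda_i a_i = (0, 0)
  -> stationarity OK
Primal feasibility (all g_i <= 0): OK
Dual feasibility (all lambda_i >= 0): OK
Complementary slackness (lambda_i * g_i(x) = 0 for all i): OK

Verdict: yes, KKT holds.

yes


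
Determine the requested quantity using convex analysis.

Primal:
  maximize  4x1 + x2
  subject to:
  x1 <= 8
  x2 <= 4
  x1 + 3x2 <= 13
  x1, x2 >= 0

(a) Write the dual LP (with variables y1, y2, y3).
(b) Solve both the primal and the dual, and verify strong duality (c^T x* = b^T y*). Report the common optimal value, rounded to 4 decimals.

The standard primal-dual pair for 'max c^T x s.t. A x <= b, x >= 0' is:
  Dual:  min b^T y  s.t.  A^T y >= c,  y >= 0.

So the dual LP is:
  minimize  8y1 + 4y2 + 13y3
  subject to:
    y1 + y3 >= 4
    y2 + 3y3 >= 1
    y1, y2, y3 >= 0

Solving the primal: x* = (8, 1.6667).
  primal value c^T x* = 33.6667.
Solving the dual: y* = (3.6667, 0, 0.3333).
  dual value b^T y* = 33.6667.
Strong duality: c^T x* = b^T y*. Confirmed.

33.6667


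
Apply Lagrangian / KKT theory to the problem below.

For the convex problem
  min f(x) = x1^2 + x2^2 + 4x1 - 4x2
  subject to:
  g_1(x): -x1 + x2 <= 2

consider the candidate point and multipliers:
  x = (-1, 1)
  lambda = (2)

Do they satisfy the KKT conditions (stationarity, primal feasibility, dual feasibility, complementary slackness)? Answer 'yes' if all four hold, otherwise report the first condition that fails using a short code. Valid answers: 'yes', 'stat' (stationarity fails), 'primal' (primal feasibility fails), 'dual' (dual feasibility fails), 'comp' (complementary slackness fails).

Gradient of f: grad f(x) = Q x + c = (2, -2)
Constraint values g_i(x) = a_i^T x - b_i:
  g_1((-1, 1)) = 0
Stationarity residual: grad f(x) + sum_i lambda_i a_i = (0, 0)
  -> stationarity OK
Primal feasibility (all g_i <= 0): OK
Dual feasibility (all lambda_i >= 0): OK
Complementary slackness (lambda_i * g_i(x) = 0 for all i): OK

Verdict: yes, KKT holds.

yes


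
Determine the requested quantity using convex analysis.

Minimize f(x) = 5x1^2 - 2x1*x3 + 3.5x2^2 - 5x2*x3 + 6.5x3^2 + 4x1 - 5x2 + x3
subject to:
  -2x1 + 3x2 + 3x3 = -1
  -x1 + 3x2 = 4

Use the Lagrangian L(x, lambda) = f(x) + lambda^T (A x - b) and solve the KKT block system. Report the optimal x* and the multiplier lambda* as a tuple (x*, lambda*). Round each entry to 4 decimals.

Form the Lagrangian:
  L(x, lambda) = (1/2) x^T Q x + c^T x + lambda^T (A x - b)
Stationarity (grad_x L = 0): Q x + c + A^T lambda = 0.
Primal feasibility: A x = b.

This gives the KKT block system:
  [ Q   A^T ] [ x     ]   [-c ]
  [ A    0  ] [ lambda ] = [ b ]

Solving the linear system:
  x*      = (-0.25, 1.25, -1.75)
  lambda* = (9.1667, -13.3333)
  f(x*)   = 26.75

x* = (-0.25, 1.25, -1.75), lambda* = (9.1667, -13.3333)


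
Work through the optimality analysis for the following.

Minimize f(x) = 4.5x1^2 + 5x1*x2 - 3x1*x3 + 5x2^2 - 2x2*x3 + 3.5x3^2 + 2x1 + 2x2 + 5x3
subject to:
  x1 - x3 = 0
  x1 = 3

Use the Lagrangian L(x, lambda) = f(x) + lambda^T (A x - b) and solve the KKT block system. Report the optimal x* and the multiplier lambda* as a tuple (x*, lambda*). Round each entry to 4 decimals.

Form the Lagrangian:
  L(x, lambda) = (1/2) x^T Q x + c^T x + lambda^T (A x - b)
Stationarity (grad_x L = 0): Q x + c + A^T lambda = 0.
Primal feasibility: A x = b.

This gives the KKT block system:
  [ Q   A^T ] [ x     ]   [-c ]
  [ A    0  ] [ lambda ] = [ b ]

Solving the linear system:
  x*      = (3, -1.1, 3)
  lambda* = (19.2, -33.7)
  f(x*)   = 59.95

x* = (3, -1.1, 3), lambda* = (19.2, -33.7)


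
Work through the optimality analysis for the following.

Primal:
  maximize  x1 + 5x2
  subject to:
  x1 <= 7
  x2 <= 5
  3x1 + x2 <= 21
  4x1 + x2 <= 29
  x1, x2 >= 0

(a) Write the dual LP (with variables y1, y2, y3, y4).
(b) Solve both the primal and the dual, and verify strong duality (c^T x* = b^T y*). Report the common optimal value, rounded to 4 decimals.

The standard primal-dual pair for 'max c^T x s.t. A x <= b, x >= 0' is:
  Dual:  min b^T y  s.t.  A^T y >= c,  y >= 0.

So the dual LP is:
  minimize  7y1 + 5y2 + 21y3 + 29y4
  subject to:
    y1 + 3y3 + 4y4 >= 1
    y2 + y3 + y4 >= 5
    y1, y2, y3, y4 >= 0

Solving the primal: x* = (5.3333, 5).
  primal value c^T x* = 30.3333.
Solving the dual: y* = (0, 4.6667, 0.3333, 0).
  dual value b^T y* = 30.3333.
Strong duality: c^T x* = b^T y*. Confirmed.

30.3333


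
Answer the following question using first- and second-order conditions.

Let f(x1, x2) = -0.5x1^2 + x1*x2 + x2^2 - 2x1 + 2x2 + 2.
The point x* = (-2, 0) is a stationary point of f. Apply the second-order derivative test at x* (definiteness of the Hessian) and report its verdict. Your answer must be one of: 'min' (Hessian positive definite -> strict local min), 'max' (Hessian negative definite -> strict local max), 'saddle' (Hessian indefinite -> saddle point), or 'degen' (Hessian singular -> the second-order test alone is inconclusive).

Compute the Hessian H = grad^2 f:
  H = [[-1, 1], [1, 2]]
Verify stationarity: grad f(x*) = H x* + g = (0, 0).
Eigenvalues of H: -1.3028, 2.3028.
Eigenvalues have mixed signs, so H is indefinite -> x* is a saddle point.

saddle


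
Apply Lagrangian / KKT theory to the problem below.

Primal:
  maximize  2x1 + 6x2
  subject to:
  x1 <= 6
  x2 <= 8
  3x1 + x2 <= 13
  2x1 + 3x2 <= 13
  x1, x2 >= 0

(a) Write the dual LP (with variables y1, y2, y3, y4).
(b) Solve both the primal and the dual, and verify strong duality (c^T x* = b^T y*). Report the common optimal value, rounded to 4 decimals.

The standard primal-dual pair for 'max c^T x s.t. A x <= b, x >= 0' is:
  Dual:  min b^T y  s.t.  A^T y >= c,  y >= 0.

So the dual LP is:
  minimize  6y1 + 8y2 + 13y3 + 13y4
  subject to:
    y1 + 3y3 + 2y4 >= 2
    y2 + y3 + 3y4 >= 6
    y1, y2, y3, y4 >= 0

Solving the primal: x* = (0, 4.3333).
  primal value c^T x* = 26.
Solving the dual: y* = (0, 0, 0, 2).
  dual value b^T y* = 26.
Strong duality: c^T x* = b^T y*. Confirmed.

26


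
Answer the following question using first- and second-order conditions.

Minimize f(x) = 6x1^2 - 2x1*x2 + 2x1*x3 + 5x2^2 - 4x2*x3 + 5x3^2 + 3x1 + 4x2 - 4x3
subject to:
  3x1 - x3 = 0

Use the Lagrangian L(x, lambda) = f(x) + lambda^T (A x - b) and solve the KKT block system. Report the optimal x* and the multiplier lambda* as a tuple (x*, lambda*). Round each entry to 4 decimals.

Form the Lagrangian:
  L(x, lambda) = (1/2) x^T Q x + c^T x + lambda^T (A x - b)
Stationarity (grad_x L = 0): Q x + c + A^T lambda = 0.
Primal feasibility: A x = b.

This gives the KKT block system:
  [ Q   A^T ] [ x     ]   [-c ]
  [ A    0  ] [ lambda ] = [ b ]

Solving the linear system:
  x*      = (0.036, -0.3496, 0.1081)
  lambda* = (-1.4492)
  f(x*)   = -0.8612

x* = (0.036, -0.3496, 0.1081), lambda* = (-1.4492)


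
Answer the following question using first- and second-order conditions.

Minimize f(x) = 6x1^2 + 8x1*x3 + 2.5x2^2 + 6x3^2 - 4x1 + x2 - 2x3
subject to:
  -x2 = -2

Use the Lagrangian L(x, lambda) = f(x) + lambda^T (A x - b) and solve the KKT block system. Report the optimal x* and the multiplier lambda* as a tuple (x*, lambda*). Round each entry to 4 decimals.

Form the Lagrangian:
  L(x, lambda) = (1/2) x^T Q x + c^T x + lambda^T (A x - b)
Stationarity (grad_x L = 0): Q x + c + A^T lambda = 0.
Primal feasibility: A x = b.

This gives the KKT block system:
  [ Q   A^T ] [ x     ]   [-c ]
  [ A    0  ] [ lambda ] = [ b ]

Solving the linear system:
  x*      = (0.4, 2, -0.1)
  lambda* = (11)
  f(x*)   = 11.3

x* = (0.4, 2, -0.1), lambda* = (11)


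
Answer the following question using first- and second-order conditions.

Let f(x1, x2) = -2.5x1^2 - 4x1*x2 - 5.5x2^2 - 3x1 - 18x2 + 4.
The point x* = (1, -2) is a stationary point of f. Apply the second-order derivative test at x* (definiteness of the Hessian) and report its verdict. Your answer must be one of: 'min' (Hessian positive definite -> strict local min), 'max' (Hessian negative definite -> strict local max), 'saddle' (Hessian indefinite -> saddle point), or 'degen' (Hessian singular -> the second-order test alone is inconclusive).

Compute the Hessian H = grad^2 f:
  H = [[-5, -4], [-4, -11]]
Verify stationarity: grad f(x*) = H x* + g = (0, 0).
Eigenvalues of H: -13, -3.
Both eigenvalues < 0, so H is negative definite -> x* is a strict local max.

max


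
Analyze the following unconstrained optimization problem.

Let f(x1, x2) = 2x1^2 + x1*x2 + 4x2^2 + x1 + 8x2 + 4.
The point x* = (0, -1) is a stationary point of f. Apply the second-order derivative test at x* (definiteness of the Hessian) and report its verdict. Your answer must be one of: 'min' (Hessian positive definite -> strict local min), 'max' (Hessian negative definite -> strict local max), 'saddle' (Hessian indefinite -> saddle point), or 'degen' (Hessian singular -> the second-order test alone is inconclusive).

Compute the Hessian H = grad^2 f:
  H = [[4, 1], [1, 8]]
Verify stationarity: grad f(x*) = H x* + g = (0, 0).
Eigenvalues of H: 3.7639, 8.2361.
Both eigenvalues > 0, so H is positive definite -> x* is a strict local min.

min


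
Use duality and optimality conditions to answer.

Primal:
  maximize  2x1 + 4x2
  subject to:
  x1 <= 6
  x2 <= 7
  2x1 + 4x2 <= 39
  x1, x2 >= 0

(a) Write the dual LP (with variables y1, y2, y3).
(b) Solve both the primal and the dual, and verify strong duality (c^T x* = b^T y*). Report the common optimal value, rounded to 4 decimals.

The standard primal-dual pair for 'max c^T x s.t. A x <= b, x >= 0' is:
  Dual:  min b^T y  s.t.  A^T y >= c,  y >= 0.

So the dual LP is:
  minimize  6y1 + 7y2 + 39y3
  subject to:
    y1 + 2y3 >= 2
    y2 + 4y3 >= 4
    y1, y2, y3 >= 0

Solving the primal: x* = (5.5, 7).
  primal value c^T x* = 39.
Solving the dual: y* = (0, 0, 1).
  dual value b^T y* = 39.
Strong duality: c^T x* = b^T y*. Confirmed.

39


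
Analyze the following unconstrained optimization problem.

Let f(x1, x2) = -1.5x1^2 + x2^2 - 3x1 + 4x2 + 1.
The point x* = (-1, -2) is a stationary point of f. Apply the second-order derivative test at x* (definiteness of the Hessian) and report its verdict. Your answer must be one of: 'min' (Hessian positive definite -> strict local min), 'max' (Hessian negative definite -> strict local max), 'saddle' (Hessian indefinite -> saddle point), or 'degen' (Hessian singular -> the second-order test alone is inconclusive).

Compute the Hessian H = grad^2 f:
  H = [[-3, 0], [0, 2]]
Verify stationarity: grad f(x*) = H x* + g = (0, 0).
Eigenvalues of H: -3, 2.
Eigenvalues have mixed signs, so H is indefinite -> x* is a saddle point.

saddle


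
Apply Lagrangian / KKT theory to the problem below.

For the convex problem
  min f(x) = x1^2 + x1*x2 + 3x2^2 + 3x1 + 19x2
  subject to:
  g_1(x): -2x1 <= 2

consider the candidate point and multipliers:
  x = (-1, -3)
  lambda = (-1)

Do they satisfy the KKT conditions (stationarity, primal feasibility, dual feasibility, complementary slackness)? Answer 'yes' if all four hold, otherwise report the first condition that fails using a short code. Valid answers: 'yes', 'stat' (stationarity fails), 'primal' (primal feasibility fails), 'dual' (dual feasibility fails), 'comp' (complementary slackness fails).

Gradient of f: grad f(x) = Q x + c = (-2, 0)
Constraint values g_i(x) = a_i^T x - b_i:
  g_1((-1, -3)) = 0
Stationarity residual: grad f(x) + sum_i lambda_i a_i = (0, 0)
  -> stationarity OK
Primal feasibility (all g_i <= 0): OK
Dual feasibility (all lambda_i >= 0): FAILS
Complementary slackness (lambda_i * g_i(x) = 0 for all i): OK

Verdict: the first failing condition is dual_feasibility -> dual.

dual


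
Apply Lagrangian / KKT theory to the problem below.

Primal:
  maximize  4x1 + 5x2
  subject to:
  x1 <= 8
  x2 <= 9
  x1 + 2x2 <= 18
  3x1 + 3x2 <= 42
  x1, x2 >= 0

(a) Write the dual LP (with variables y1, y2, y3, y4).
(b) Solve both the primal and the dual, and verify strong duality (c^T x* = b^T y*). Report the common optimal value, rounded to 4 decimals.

The standard primal-dual pair for 'max c^T x s.t. A x <= b, x >= 0' is:
  Dual:  min b^T y  s.t.  A^T y >= c,  y >= 0.

So the dual LP is:
  minimize  8y1 + 9y2 + 18y3 + 42y4
  subject to:
    y1 + y3 + 3y4 >= 4
    y2 + 2y3 + 3y4 >= 5
    y1, y2, y3, y4 >= 0

Solving the primal: x* = (8, 5).
  primal value c^T x* = 57.
Solving the dual: y* = (1.5, 0, 2.5, 0).
  dual value b^T y* = 57.
Strong duality: c^T x* = b^T y*. Confirmed.

57


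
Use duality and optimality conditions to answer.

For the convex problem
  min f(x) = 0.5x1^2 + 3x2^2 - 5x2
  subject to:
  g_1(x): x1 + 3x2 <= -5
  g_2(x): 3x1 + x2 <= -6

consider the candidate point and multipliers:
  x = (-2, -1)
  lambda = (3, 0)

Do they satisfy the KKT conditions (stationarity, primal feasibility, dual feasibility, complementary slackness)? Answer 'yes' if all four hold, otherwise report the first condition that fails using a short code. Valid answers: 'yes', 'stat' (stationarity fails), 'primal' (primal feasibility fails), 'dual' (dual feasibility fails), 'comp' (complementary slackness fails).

Gradient of f: grad f(x) = Q x + c = (-2, -11)
Constraint values g_i(x) = a_i^T x - b_i:
  g_1((-2, -1)) = 0
  g_2((-2, -1)) = -1
Stationarity residual: grad f(x) + sum_i lambda_i a_i = (1, -2)
  -> stationarity FAILS
Primal feasibility (all g_i <= 0): OK
Dual feasibility (all lambda_i >= 0): OK
Complementary slackness (lambda_i * g_i(x) = 0 for all i): OK

Verdict: the first failing condition is stationarity -> stat.

stat


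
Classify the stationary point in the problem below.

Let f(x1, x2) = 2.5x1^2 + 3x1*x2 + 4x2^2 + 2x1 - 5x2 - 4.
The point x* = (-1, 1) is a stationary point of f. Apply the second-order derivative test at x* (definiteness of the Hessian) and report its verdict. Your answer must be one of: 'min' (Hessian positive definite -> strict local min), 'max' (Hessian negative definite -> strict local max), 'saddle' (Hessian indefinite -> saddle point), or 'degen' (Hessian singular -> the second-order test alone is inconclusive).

Compute the Hessian H = grad^2 f:
  H = [[5, 3], [3, 8]]
Verify stationarity: grad f(x*) = H x* + g = (0, 0).
Eigenvalues of H: 3.1459, 9.8541.
Both eigenvalues > 0, so H is positive definite -> x* is a strict local min.

min


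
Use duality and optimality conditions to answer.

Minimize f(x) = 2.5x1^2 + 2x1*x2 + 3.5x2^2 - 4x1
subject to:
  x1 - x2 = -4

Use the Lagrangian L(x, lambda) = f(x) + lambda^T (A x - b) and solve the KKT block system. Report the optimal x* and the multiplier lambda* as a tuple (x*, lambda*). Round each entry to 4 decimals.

Form the Lagrangian:
  L(x, lambda) = (1/2) x^T Q x + c^T x + lambda^T (A x - b)
Stationarity (grad_x L = 0): Q x + c + A^T lambda = 0.
Primal feasibility: A x = b.

This gives the KKT block system:
  [ Q   A^T ] [ x     ]   [-c ]
  [ A    0  ] [ lambda ] = [ b ]

Solving the linear system:
  x*      = (-2, 2)
  lambda* = (10)
  f(x*)   = 24

x* = (-2, 2), lambda* = (10)


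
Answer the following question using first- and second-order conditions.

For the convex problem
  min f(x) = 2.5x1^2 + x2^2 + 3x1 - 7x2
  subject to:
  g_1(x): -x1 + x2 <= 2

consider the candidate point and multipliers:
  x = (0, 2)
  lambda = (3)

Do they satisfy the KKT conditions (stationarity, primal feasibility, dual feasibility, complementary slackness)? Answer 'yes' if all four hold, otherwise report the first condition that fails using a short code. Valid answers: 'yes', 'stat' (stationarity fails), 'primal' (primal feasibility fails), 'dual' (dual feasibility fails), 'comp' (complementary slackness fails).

Gradient of f: grad f(x) = Q x + c = (3, -3)
Constraint values g_i(x) = a_i^T x - b_i:
  g_1((0, 2)) = 0
Stationarity residual: grad f(x) + sum_i lambda_i a_i = (0, 0)
  -> stationarity OK
Primal feasibility (all g_i <= 0): OK
Dual feasibility (all lambda_i >= 0): OK
Complementary slackness (lambda_i * g_i(x) = 0 for all i): OK

Verdict: yes, KKT holds.

yes


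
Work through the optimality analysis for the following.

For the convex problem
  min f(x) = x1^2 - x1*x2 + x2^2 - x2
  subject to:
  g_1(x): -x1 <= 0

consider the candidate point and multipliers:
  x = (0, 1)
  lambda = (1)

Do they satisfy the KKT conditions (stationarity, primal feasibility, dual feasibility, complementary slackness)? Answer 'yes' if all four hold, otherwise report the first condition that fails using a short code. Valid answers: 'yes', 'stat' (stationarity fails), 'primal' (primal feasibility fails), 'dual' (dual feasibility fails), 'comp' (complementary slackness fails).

Gradient of f: grad f(x) = Q x + c = (-1, 1)
Constraint values g_i(x) = a_i^T x - b_i:
  g_1((0, 1)) = 0
Stationarity residual: grad f(x) + sum_i lambda_i a_i = (-2, 1)
  -> stationarity FAILS
Primal feasibility (all g_i <= 0): OK
Dual feasibility (all lambda_i >= 0): OK
Complementary slackness (lambda_i * g_i(x) = 0 for all i): OK

Verdict: the first failing condition is stationarity -> stat.

stat


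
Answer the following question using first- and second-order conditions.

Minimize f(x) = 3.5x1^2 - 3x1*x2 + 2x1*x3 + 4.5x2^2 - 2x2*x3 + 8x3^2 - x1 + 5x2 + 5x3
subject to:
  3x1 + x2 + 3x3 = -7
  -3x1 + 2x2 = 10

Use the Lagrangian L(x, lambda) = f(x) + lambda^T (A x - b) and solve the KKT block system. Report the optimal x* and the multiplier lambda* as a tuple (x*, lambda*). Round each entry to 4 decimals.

Form the Lagrangian:
  L(x, lambda) = (1/2) x^T Q x + c^T x + lambda^T (A x - b)
Stationarity (grad_x L = 0): Q x + c + A^T lambda = 0.
Primal feasibility: A x = b.

This gives the KKT block system:
  [ Q   A^T ] [ x     ]   [-c ]
  [ A    0  ] [ lambda ] = [ b ]

Solving the linear system:
  x*      = (-2.9083, 0.6376, 0.3624)
  lambda* = (-1.2358, -8.7511)
  f(x*)   = 43.3843

x* = (-2.9083, 0.6376, 0.3624), lambda* = (-1.2358, -8.7511)


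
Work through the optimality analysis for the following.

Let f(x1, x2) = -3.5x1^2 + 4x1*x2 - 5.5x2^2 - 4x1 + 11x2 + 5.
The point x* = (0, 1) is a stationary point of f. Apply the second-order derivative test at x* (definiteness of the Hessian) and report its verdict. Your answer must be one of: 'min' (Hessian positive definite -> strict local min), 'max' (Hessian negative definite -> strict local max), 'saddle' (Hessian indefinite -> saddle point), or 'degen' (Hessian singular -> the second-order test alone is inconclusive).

Compute the Hessian H = grad^2 f:
  H = [[-7, 4], [4, -11]]
Verify stationarity: grad f(x*) = H x* + g = (0, 0).
Eigenvalues of H: -13.4721, -4.5279.
Both eigenvalues < 0, so H is negative definite -> x* is a strict local max.

max


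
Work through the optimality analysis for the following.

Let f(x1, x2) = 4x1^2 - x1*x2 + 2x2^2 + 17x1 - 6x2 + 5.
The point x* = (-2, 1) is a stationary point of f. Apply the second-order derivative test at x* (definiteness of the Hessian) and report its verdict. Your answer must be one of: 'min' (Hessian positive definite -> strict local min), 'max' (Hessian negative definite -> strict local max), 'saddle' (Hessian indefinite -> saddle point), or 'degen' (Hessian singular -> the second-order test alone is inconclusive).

Compute the Hessian H = grad^2 f:
  H = [[8, -1], [-1, 4]]
Verify stationarity: grad f(x*) = H x* + g = (0, 0).
Eigenvalues of H: 3.7639, 8.2361.
Both eigenvalues > 0, so H is positive definite -> x* is a strict local min.

min


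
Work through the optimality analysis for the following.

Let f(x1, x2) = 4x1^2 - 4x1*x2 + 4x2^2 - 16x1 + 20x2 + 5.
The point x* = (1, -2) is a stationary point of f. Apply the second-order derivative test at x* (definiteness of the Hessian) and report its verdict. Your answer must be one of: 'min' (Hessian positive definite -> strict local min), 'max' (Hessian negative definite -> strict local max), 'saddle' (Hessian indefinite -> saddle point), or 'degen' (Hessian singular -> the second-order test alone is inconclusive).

Compute the Hessian H = grad^2 f:
  H = [[8, -4], [-4, 8]]
Verify stationarity: grad f(x*) = H x* + g = (0, 0).
Eigenvalues of H: 4, 12.
Both eigenvalues > 0, so H is positive definite -> x* is a strict local min.

min


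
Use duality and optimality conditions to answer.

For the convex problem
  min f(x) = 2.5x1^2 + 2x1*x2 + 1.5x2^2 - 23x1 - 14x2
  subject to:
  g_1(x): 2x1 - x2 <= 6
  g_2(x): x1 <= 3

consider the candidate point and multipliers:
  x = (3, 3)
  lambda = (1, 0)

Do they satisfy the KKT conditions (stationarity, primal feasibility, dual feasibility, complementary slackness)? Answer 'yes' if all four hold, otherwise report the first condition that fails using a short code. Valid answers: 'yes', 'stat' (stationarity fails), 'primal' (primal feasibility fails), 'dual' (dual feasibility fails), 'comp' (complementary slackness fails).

Gradient of f: grad f(x) = Q x + c = (-2, 1)
Constraint values g_i(x) = a_i^T x - b_i:
  g_1((3, 3)) = -3
  g_2((3, 3)) = 0
Stationarity residual: grad f(x) + sum_i lambda_i a_i = (0, 0)
  -> stationarity OK
Primal feasibility (all g_i <= 0): OK
Dual feasibility (all lambda_i >= 0): OK
Complementary slackness (lambda_i * g_i(x) = 0 for all i): FAILS

Verdict: the first failing condition is complementary_slackness -> comp.

comp


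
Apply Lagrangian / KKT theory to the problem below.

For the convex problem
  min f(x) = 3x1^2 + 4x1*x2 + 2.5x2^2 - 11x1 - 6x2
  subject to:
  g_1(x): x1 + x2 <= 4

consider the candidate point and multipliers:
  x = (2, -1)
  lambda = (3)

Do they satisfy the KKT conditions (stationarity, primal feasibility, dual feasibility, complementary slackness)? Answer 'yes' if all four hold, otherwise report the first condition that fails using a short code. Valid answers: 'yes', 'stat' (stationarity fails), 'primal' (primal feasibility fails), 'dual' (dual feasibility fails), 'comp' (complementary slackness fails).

Gradient of f: grad f(x) = Q x + c = (-3, -3)
Constraint values g_i(x) = a_i^T x - b_i:
  g_1((2, -1)) = -3
Stationarity residual: grad f(x) + sum_i lambda_i a_i = (0, 0)
  -> stationarity OK
Primal feasibility (all g_i <= 0): OK
Dual feasibility (all lambda_i >= 0): OK
Complementary slackness (lambda_i * g_i(x) = 0 for all i): FAILS

Verdict: the first failing condition is complementary_slackness -> comp.

comp


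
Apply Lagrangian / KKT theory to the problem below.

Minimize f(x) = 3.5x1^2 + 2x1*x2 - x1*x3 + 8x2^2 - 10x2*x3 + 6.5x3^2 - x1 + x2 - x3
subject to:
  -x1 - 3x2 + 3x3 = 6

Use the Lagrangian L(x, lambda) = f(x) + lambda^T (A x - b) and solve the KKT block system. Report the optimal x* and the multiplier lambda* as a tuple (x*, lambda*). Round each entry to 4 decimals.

Form the Lagrangian:
  L(x, lambda) = (1/2) x^T Q x + c^T x + lambda^T (A x - b)
Stationarity (grad_x L = 0): Q x + c + A^T lambda = 0.
Primal feasibility: A x = b.

This gives the KKT block system:
  [ Q   A^T ] [ x     ]   [-c ]
  [ A    0  ] [ lambda ] = [ b ]

Solving the linear system:
  x*      = (-0.5455, -0.5455, 1.2727)
  lambda* = (-7.1818)
  f(x*)   = 20.9091

x* = (-0.5455, -0.5455, 1.2727), lambda* = (-7.1818)


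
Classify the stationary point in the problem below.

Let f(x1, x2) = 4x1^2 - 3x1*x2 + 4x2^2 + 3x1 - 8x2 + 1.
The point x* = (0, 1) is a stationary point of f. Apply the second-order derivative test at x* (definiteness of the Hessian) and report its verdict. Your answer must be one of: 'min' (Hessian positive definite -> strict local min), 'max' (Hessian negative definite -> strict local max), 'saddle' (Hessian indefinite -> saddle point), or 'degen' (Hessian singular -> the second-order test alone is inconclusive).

Compute the Hessian H = grad^2 f:
  H = [[8, -3], [-3, 8]]
Verify stationarity: grad f(x*) = H x* + g = (0, 0).
Eigenvalues of H: 5, 11.
Both eigenvalues > 0, so H is positive definite -> x* is a strict local min.

min


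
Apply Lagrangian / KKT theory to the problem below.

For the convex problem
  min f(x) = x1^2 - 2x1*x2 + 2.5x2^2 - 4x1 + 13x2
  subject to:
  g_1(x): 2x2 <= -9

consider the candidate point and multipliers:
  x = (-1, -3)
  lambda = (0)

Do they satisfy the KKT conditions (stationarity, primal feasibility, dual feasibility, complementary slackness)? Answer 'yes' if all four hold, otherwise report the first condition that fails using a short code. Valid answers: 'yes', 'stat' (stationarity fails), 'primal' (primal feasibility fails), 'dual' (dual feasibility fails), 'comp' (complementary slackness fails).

Gradient of f: grad f(x) = Q x + c = (0, 0)
Constraint values g_i(x) = a_i^T x - b_i:
  g_1((-1, -3)) = 3
Stationarity residual: grad f(x) + sum_i lambda_i a_i = (0, 0)
  -> stationarity OK
Primal feasibility (all g_i <= 0): FAILS
Dual feasibility (all lambda_i >= 0): OK
Complementary slackness (lambda_i * g_i(x) = 0 for all i): OK

Verdict: the first failing condition is primal_feasibility -> primal.

primal
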